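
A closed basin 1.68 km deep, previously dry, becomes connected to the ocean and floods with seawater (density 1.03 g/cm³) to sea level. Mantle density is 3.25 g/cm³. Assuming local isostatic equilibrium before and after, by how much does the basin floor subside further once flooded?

0.779 km

After flooding the water column is d + s deep. Its weight must equal the weight of mantle displaced by the extra subsidence s: (d + s) ρ_w = s ρ_m.
s = d ρ_w / (ρ_m − ρ_w) = 1.68 km × 1.03/(3.25 − 1.03) = 0.779 km.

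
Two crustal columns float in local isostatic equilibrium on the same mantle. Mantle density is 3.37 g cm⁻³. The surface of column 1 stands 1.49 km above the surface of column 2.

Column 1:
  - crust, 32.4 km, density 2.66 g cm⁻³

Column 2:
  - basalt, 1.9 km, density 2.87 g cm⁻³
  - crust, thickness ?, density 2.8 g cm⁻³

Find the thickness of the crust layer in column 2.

29.9 km

Take the compensation level at the base of the deeper column (depth z_c below the surface of column 1) and equate Σ ρ_i t_i down to z_c; mantle fills any gap and the z_c terms cancel.
Column 1: 32.4×2.66 + (z_c − 32.4)×3.37
Column 2: 1.49×0 + 1.9×2.87 + x×2.8 + (z_c − 1.49 − 1.9 − x)×3.37
The z_c×3.37 term appears on both sides and cancels. Collect the known terms of each column as K = Σ(ρt)_known − 3.37 × (depth of known layers): K_1 = 86.184 − 3.37×32.4 = −23.004; K_2 = 5.453 − 3.37×(1.49 + 1.9) = −5.9713.
Balance: K_1 = K_2 − x×(3.37 − 2.8), so x = (K_2 − K_1)/(3.37 − 2.8) = 17.0327/0.57 = 29.9 km.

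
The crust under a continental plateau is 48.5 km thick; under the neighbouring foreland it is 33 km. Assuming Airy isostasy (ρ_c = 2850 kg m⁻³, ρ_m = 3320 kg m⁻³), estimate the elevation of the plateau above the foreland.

2.19 km

Excess crust Δ = 48.5 km − 33 km = 15.5 km, split between elevation h and root r with h + r = Δ.
Airy balance ρ_c h = (ρ_m − ρ_c) r gives r = h ρ_c/(ρ_m − ρ_c), so h (1 + ρ_c/(ρ_m − ρ_c)) = Δ, i.e. h = Δ (ρ_m − ρ_c)/ρ_m.
h = 15.5 km × 470/3320 = 2.19 km.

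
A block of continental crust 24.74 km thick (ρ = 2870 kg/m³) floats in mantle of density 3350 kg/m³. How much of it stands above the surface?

Floating equilibrium: submerged depth d = t ρ_obj/ρ_fluid = 24.74 km × 2870/3350 = 21.2 km.
Freeboard = t − d = 24.74 km − 21.2 km = 3.54 km.

3.54 km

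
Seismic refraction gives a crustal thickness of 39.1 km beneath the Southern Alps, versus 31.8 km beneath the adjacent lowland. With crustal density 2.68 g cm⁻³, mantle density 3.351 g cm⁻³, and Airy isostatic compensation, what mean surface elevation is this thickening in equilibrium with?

1.46 km

Excess crust Δ = 39.1 km − 31.8 km = 7.3 km, split between elevation h and root r with h + r = Δ.
Airy balance ρ_c h = (ρ_m − ρ_c) r gives r = h ρ_c/(ρ_m − ρ_c), so h (1 + ρ_c/(ρ_m − ρ_c)) = Δ, i.e. h = Δ (ρ_m − ρ_c)/ρ_m.
h = 7.3 km × 0.671/3.351 = 1.46 km.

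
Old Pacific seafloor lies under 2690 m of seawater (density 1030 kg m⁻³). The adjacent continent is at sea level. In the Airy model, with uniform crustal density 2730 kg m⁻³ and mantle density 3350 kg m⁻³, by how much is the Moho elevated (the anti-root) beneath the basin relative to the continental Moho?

7380 m

Isostatic balance requires: replacing crust with seawater at the top is compensated by replacing crust with mantle at the base: d (ρ_c − ρ_w) = a (ρ_m − ρ_c).
a = d (ρ_c − ρ_w)/(ρ_m − ρ_c) = 2690 m × 1700/620 = 7380 m.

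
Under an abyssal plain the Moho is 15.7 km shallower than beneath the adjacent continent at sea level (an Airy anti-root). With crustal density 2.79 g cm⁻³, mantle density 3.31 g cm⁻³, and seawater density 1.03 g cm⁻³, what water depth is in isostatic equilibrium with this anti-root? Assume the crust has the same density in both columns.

4.64 km

Replacing a thickness d of crust by seawater at the top must be balanced by replacing crust with mantle at the base: d (ρ_c − ρ_w) = a (ρ_m − ρ_c).
d = a (ρ_m − ρ_c)/(ρ_c − ρ_w) = 15.7 km × 0.52/1.76 = 4.64 km.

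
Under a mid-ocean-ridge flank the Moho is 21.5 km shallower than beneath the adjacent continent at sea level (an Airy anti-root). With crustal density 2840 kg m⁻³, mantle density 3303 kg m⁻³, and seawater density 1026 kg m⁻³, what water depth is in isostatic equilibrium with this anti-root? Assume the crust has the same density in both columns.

Replacing a thickness d of crust by seawater at the top must be balanced by replacing crust with mantle at the base: d (ρ_c − ρ_w) = a (ρ_m − ρ_c).
d = a (ρ_m − ρ_c)/(ρ_c − ρ_w) = 21.5 km × 463/1814 = 5.49 km.

5.49 km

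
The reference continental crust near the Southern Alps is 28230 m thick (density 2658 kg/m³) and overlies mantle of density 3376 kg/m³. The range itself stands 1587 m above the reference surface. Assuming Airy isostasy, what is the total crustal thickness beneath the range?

35700 m

Root depth r = h ρ_c / (ρ_m − ρ_c) = 1587 m × 2658 / 718 = 5875 m.
Total thickness = T + h + r = 28230 m + 1587 m + 5875 m = 35700 m.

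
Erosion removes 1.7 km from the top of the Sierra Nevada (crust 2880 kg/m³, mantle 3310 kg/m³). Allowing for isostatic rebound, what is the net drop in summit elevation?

0.221 km

Rebound u = e ρ_c/ρ_m = 1.7 km × 2880/3310 = 1.479 km.
Net surface drop = e − u = 1.7 km − 1.479 km = e (ρ_m − ρ_c)/ρ_m = 0.221 km.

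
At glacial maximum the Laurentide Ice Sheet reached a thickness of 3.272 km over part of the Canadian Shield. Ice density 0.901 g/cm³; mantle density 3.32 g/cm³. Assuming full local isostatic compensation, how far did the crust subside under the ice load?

0.888 km

Equating mass per unit area of the two columns: the ice load ρ_ice t is balanced by mantle displaced below, ρ_m s.
s = t ρ_ice / ρ_m = 3.272 km × 0.901/3.32 = 0.888 km.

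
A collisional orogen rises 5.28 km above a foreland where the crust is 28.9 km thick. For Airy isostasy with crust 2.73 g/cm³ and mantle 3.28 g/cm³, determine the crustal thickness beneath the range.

Root depth r = h ρ_c / (ρ_m − ρ_c) = 5.28 km × 2.73 / 0.55 = 26.21 km.
Total thickness = T + h + r = 28.9 km + 5.28 km + 26.21 km = 60.4 km.

60.4 km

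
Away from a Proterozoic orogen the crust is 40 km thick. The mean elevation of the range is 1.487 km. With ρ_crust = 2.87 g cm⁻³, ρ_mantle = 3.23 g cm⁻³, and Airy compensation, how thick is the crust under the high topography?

Root depth r = h ρ_c / (ρ_m − ρ_c) = 1.487 km × 2.87 / 0.36 = 11.85 km.
Total thickness = T + h + r = 40 km + 1.487 km + 11.85 km = 53.3 km.

53.3 km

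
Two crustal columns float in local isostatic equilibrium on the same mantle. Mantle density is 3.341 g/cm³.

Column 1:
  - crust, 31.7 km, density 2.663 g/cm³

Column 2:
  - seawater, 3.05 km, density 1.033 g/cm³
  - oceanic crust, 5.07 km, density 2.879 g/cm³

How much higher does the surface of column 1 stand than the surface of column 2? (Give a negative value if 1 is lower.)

3.62 km

For any compensation level in the mantle, the mantle terms cancel and isostasy reduces to e = (Σt_1 − Σt_2) − (Σ(ρt)_1 − Σ(ρt)_2) / ρ_m.
Σt_1 = 31.7 km; Σt_2 = 8.12 km; Σ(ρt)_1 = 84.4171; Σ(ρt)_2 = 17.74718 (in km·g/cm³).
e = (31.7 − 8.12) − (84.4171 − 17.74718) / 3.341 = 3.62 km.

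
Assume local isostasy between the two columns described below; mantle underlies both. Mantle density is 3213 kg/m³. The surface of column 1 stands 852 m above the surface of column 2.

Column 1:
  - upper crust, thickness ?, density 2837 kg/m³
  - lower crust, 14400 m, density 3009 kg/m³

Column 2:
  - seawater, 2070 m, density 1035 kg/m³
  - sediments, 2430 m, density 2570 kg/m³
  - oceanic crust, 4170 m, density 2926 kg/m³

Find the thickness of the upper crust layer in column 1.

18800 m

Take the compensation level at the base of the deeper column (depth z_c below the surface of column 1) and equate Σ ρ_i t_i down to z_c; mantle fills any gap and the z_c terms cancel.
Column 1: x×2837 + 14400×3009 + (z_c − 14400 − x)×3213
Column 2: 852×0 + 2070×1035 + 2430×2570 + 4170×2926 + (z_c − 852 − 8670)×3213
The z_c×3213 term appears on both sides and cancels. Collect the known terms of each column as K = Σ(ρt)_known − 3213 × (depth of known layers): K_1 = 43329600 − 3213×14400 = −2937600; K_2 = 20588970 − 3213×(852 + 8670) = −10005216.
Balance: K_1 − x×(3213 − 2837) = K_2, so x = (K_1 − K_2)/(3213 − 2837) = 7067620/376 = 18800 m.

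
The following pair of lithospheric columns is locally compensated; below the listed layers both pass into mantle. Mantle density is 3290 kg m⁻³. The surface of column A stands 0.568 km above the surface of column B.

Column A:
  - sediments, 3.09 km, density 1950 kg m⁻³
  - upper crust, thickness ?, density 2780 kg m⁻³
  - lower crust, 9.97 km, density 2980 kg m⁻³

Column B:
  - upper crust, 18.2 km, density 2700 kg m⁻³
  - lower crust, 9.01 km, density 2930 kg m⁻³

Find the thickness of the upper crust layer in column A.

16.9 km

Take the compensation level at the base of the deeper column (depth z_c below the surface of column A) and equate Σ ρ_i t_i down to z_c; mantle fills any gap and the z_c terms cancel.
Column A: 3.09×1950 + x×2780 + 9.97×2980 + (z_c − 13.06 − x)×3290
Column B: 0.568×0 + 18.2×2700 + 9.01×2930 + (z_c − 0.568 − 27.21)×3290
The z_c×3290 term appears on both sides and cancels. Collect the known terms of each column as K = Σ(ρt)_known − 3290 × (depth of known layers): K_A = 35736.1 − 3290×13.06 = −7231.3; K_B = 75539.3 − 3290×(0.568 + 27.21) = −15850.32.
Balance: K_A − x×(3290 − 2780) = K_B, so x = (K_A − K_B)/(3290 − 2780) = 8619.02/510 = 16.9 km.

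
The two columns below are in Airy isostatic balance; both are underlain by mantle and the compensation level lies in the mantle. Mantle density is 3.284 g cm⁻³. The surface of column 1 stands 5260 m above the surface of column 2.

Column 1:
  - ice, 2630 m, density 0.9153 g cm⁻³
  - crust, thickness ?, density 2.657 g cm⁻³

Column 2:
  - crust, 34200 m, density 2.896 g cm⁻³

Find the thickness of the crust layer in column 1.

38800 m

Take the compensation level at the base of the deeper column (depth z_c below the surface of column 1) and equate Σ ρ_i t_i down to z_c; mantle fills any gap and the z_c terms cancel.
Column 1: 2630×0.9153 + x×2.657 + (z_c − 2630 − x)×3.284
Column 2: 5260×0 + 34200×2.896 + (z_c − 5260 − 34200)×3.284
The z_c×3.284 term appears on both sides and cancels. Collect the known terms of each column as K = Σ(ρt)_known − 3.284 × (depth of known layers): K_1 = 2407.239 − 3.284×2630 = −6229.681; K_2 = 99043.2 − 3.284×(5260 + 34200) = −30543.44.
Balance: K_1 − x×(3.284 − 2.657) = K_2, so x = (K_1 − K_2)/(3.284 − 2.657) = 24313.8/0.627 = 38800 m.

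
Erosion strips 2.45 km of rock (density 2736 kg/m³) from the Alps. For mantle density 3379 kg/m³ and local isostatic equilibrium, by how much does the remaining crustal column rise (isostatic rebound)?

1.98 km

Unloading: uplift u = e ρ_c/ρ_m = 2.45 km × 2736/3379 = 1.98 km.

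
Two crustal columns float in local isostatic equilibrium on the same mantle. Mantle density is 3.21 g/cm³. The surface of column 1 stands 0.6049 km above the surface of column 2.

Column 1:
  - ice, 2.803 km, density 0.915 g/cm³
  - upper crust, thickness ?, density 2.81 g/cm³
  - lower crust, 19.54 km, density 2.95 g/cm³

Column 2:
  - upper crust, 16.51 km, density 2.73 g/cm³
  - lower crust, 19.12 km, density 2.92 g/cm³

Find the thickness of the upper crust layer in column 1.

Take the compensation level at the base of the deeper column (depth z_c below the surface of column 1) and equate Σ ρ_i t_i down to z_c; mantle fills any gap and the z_c terms cancel.
Column 1: 2.803×0.915 + x×2.81 + 19.54×2.95 + (z_c − 22.343 − x)×3.21
Column 2: 0.6049×0 + 16.51×2.73 + 19.12×2.92 + (z_c − 0.6049 − 35.63)×3.21
The z_c×3.21 term appears on both sides and cancels. Collect the known terms of each column as K = Σ(ρt)_known − 3.21 × (depth of known layers): K_1 = 60.207745 − 3.21×22.343 = −11.513285; K_2 = 100.9027 − 3.21×(0.6049 + 35.63) = −15.411329.
Balance: K_1 − x×(3.21 − 2.81) = K_2, so x = (K_1 − K_2)/(3.21 − 2.81) = 3.89804/0.4 = 9.75 km.

9.75 km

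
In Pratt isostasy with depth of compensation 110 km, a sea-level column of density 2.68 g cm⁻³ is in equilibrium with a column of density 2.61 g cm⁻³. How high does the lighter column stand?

2.95 km

ρ_ref D = ρ (D + h) → h = D (ρ_ref − ρ)/ρ.
h = 110 km × (2.68 − 2.61)/2.61 = 2.95 km.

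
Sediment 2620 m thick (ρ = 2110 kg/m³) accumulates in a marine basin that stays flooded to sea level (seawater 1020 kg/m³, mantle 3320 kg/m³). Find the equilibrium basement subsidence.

1240 m

Submarine loading: the sediment displaces seawater, and the subsidence is in turn flooded, so s (ρ_m − ρ_w) = t (ρ_sed − ρ_w).
s = 2620 m × (2110 − 1020) / (3320 − 1020) = 1240 m.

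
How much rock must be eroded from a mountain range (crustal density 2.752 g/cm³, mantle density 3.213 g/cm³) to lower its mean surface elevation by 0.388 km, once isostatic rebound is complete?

Net drop Δ = e − u = e − e ρ_c/ρ_m = e (ρ_m − ρ_c)/ρ_m.
e = Δ ρ_m/(ρ_m − ρ_c) = 0.388 km × 3.213/0.461 = 2.7 km.

2.7 km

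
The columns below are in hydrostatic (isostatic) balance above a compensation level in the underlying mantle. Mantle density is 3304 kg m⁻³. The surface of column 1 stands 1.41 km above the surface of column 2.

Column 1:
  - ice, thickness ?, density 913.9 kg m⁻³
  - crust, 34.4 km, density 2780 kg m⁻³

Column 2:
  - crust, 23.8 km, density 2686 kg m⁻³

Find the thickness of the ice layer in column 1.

Take the compensation level at the base of the deeper column (depth z_c below the surface of column 1) and equate Σ ρ_i t_i down to z_c; mantle fills any gap and the z_c terms cancel.
Column 1: x×913.9 + 34.4×2780 + (z_c − 34.4 − x)×3304
Column 2: 1.41×0 + 23.8×2686 + (z_c − 1.41 − 23.8)×3304
The z_c×3304 term appears on both sides and cancels. Collect the known terms of each column as K = Σ(ρt)_known − 3304 × (depth of known layers): K_1 = 95632 − 3304×34.4 = −18025.6; K_2 = 63926.8 − 3304×(1.41 + 23.8) = −19367.04.
Balance: K_1 − x×(3304 − 913.9) = K_2, so x = (K_1 − K_2)/(3304 − 913.9) = 1341.44/2390.1 = 0.561 km.

0.561 km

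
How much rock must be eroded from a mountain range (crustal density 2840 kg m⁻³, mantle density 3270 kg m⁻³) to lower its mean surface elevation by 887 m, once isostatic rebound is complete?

Net drop Δ = e − u = e − e ρ_c/ρ_m = e (ρ_m − ρ_c)/ρ_m.
e = Δ ρ_m/(ρ_m − ρ_c) = 887 m × 3270/430 = 6750 m.

6750 m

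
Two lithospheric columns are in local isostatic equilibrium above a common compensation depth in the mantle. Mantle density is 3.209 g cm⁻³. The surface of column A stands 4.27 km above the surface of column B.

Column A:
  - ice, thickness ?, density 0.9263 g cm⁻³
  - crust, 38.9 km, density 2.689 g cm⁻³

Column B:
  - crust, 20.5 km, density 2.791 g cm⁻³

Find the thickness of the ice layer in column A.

0.895 km

Take the compensation level at the base of the deeper column (depth z_c below the surface of column A) and equate Σ ρ_i t_i down to z_c; mantle fills any gap and the z_c terms cancel.
Column A: x×0.9263 + 38.9×2.689 + (z_c − 38.9 − x)×3.209
Column B: 4.27×0 + 20.5×2.791 + (z_c − 4.27 − 20.5)×3.209
The z_c×3.209 term appears on both sides and cancels. Collect the known terms of each column as K = Σ(ρt)_known − 3.209 × (depth of known layers): K_A = 104.6021 − 3.209×38.9 = −20.228; K_B = 57.2155 − 3.209×(4.27 + 20.5) = −22.27143.
Balance: K_A − x×(3.209 − 0.9263) = K_B, so x = (K_A − K_B)/(3.209 − 0.9263) = 2.04343/2.2827 = 0.895 km.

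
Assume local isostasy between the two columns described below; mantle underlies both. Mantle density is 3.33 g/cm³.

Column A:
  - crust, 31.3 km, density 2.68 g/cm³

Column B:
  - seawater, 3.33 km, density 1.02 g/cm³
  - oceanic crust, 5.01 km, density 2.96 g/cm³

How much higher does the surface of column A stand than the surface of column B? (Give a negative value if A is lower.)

For any compensation level in the mantle, the mantle terms cancel and isostasy reduces to e = (Σt_A − Σt_B) − (Σ(ρt)_A − Σ(ρt)_B) / ρ_m.
Σt_A = 31.3 km; Σt_B = 8.34 km; Σ(ρt)_A = 83.884; Σ(ρt)_B = 18.2262 (in km·g/cm³).
e = (31.3 − 8.34) − (83.884 − 18.2262) / 3.33 = 3.24 km.

3.24 km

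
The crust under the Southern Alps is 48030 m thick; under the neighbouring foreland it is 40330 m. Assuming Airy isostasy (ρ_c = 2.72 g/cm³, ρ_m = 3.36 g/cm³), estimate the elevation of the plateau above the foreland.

Excess crust Δ = 48030 m − 40330 m = 7700 m, split between elevation h and root r with h + r = Δ.
Airy balance ρ_c h = (ρ_m − ρ_c) r gives r = h ρ_c/(ρ_m − ρ_c), so h (1 + ρ_c/(ρ_m − ρ_c)) = Δ, i.e. h = Δ (ρ_m − ρ_c)/ρ_m.
h = 7700 m × 0.64/3.36 = 1470 m.

1470 m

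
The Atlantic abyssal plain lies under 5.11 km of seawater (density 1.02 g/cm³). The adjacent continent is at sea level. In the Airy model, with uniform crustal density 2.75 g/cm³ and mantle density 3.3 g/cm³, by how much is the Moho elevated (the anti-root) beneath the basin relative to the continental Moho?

16.1 km

Balancing pressure at the compensation depth: replacing crust with seawater at the top is compensated by replacing crust with mantle at the base: d (ρ_c − ρ_w) = a (ρ_m − ρ_c).
a = d (ρ_c − ρ_w)/(ρ_m − ρ_c) = 5.11 km × 1.73/0.55 = 16.1 km.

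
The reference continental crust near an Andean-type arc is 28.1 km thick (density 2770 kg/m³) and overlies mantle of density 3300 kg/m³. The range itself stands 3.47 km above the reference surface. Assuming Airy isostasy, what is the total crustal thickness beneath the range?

49.7 km

Root depth r = h ρ_c / (ρ_m − ρ_c) = 3.47 km × 2770 / 530 = 18.14 km.
Total thickness = T + h + r = 28.1 km + 3.47 km + 18.14 km = 49.7 km.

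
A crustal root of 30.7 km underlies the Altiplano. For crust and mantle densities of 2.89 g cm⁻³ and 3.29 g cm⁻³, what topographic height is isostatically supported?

Equating mass per unit area of the two columns: ρ_c h = (ρ_m − ρ_c) r.
h = r (ρ_m − ρ_c) / ρ_c = 30.7 km × (3.29 − 2.89) / 2.89 = 4.25 km.

4.25 km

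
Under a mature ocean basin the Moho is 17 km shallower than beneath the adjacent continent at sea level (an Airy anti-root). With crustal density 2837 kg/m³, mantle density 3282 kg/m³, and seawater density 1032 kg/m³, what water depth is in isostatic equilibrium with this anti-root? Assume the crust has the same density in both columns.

Replacing a thickness d of crust by seawater at the top must be balanced by replacing crust with mantle at the base: d (ρ_c − ρ_w) = a (ρ_m − ρ_c).
d = a (ρ_m − ρ_c)/(ρ_c − ρ_w) = 17 km × 445/1805 = 4.19 km.

4.19 km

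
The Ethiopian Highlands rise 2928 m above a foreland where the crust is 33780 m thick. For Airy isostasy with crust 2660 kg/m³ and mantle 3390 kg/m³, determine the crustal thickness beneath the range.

Root depth r = h ρ_c / (ρ_m − ρ_c) = 2928 m × 2660 / 730 = 10670 m.
Total thickness = T + h + r = 33780 m + 2928 m + 10670 m = 47400 m.

47400 m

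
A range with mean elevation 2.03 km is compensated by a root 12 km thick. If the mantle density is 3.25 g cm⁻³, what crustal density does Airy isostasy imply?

2.78 g cm⁻³

ρ_c h = (ρ_m − ρ_c) r → ρ_c (h + r) = ρ_m r → ρ_c = ρ_m r / (h + r).
ρ_c = 3.25 × 12 km / (2.03 km + 12 km) = 2.78 g cm⁻³.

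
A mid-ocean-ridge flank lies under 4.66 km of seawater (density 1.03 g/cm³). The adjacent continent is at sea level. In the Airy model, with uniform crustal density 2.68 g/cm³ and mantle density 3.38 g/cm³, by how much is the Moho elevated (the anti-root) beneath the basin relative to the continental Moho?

Isostatic balance requires: replacing crust with seawater at the top is compensated by replacing crust with mantle at the base: d (ρ_c − ρ_w) = a (ρ_m − ρ_c).
a = d (ρ_c − ρ_w)/(ρ_m − ρ_c) = 4.66 km × 1.65/0.7 = 11 km.

11 km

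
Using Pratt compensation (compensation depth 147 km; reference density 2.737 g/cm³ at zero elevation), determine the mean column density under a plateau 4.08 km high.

Pratt balance: ρ_ref D = ρ (D + h).
ρ = ρ_ref D/(D + h) = 2.737 × 147 km/(147 km + 4.08 km) = 2.66 g/cm³.

2.66 g/cm³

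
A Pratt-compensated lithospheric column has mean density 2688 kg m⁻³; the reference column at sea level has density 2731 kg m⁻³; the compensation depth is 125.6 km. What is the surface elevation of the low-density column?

2.01 km

ρ_ref D = ρ (D + h) → h = D (ρ_ref − ρ)/ρ.
h = 125.6 km × (2731 − 2688)/2688 = 2.01 km.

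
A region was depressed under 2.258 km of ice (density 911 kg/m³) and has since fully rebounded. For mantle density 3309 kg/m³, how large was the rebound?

Removing the load lets mantle flow back in; uplift u satisfies ρ_ice t = ρ_m u.
u = t ρ_ice/ρ_m = 2.258 km × 911/3309 = 0.622 km.

0.622 km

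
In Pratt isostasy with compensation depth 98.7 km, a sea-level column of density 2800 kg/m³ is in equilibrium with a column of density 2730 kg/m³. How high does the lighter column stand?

ρ_ref D = ρ (D + h) → h = D (ρ_ref − ρ)/ρ.
h = 98.7 km × (2800 − 2730)/2730 = 2.53 km.

2.53 km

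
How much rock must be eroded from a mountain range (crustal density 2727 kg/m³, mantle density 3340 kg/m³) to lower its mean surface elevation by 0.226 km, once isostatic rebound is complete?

Net drop Δ = e − u = e − e ρ_c/ρ_m = e (ρ_m − ρ_c)/ρ_m.
e = Δ ρ_m/(ρ_m − ρ_c) = 0.226 km × 3340/613 = 1.23 km.

1.23 km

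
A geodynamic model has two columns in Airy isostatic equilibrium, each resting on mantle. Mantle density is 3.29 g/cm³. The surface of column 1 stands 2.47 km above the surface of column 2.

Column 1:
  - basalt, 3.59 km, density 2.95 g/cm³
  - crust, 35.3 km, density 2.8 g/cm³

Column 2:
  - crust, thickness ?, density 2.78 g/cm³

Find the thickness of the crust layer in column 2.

20.4 km

Take the compensation level at the base of the deeper column (depth z_c below the surface of column 1) and equate Σ ρ_i t_i down to z_c; mantle fills any gap and the z_c terms cancel.
Column 1: 3.59×2.95 + 35.3×2.8 + (z_c − 38.89)×3.29
Column 2: 2.47×0 + x×2.78 + (z_c − 2.47 − 0 − x)×3.29
The z_c×3.29 term appears on both sides and cancels. Collect the known terms of each column as K = Σ(ρt)_known − 3.29 × (depth of known layers): K_1 = 109.4305 − 3.29×38.89 = −18.5176; K_2 = 0 − 3.29×(2.47 + 0) = −8.1263.
Balance: K_1 = K_2 − x×(3.29 − 2.78), so x = (K_2 − K_1)/(3.29 − 2.78) = 10.3913/0.51 = 20.4 km.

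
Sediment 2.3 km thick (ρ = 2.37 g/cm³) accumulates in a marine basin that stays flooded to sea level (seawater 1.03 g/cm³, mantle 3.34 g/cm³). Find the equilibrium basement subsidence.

Submarine loading: the sediment displaces seawater, and the subsidence is in turn flooded, so s (ρ_m − ρ_w) = t (ρ_sed − ρ_w).
s = 2.3 km × (2.37 − 1.03) / (3.34 − 1.03) = 1.33 km.

1.33 km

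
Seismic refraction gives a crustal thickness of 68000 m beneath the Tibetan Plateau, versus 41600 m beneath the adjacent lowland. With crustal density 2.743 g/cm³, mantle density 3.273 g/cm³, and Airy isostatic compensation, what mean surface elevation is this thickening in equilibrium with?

Excess crust Δ = 68000 m − 41600 m = 26400 m, split between elevation h and root r with h + r = Δ.
Airy balance ρ_c h = (ρ_m − ρ_c) r gives r = h ρ_c/(ρ_m − ρ_c), so h (1 + ρ_c/(ρ_m − ρ_c)) = Δ, i.e. h = Δ (ρ_m − ρ_c)/ρ_m.
h = 26400 m × 0.53/3.273 = 4270 m.

4270 m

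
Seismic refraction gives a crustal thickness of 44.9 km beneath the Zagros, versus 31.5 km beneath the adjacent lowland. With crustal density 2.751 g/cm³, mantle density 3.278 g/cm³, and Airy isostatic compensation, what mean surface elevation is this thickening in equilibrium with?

2.15 km

Excess crust Δ = 44.9 km − 31.5 km = 13.4 km, split between elevation h and root r with h + r = Δ.
Airy balance ρ_c h = (ρ_m − ρ_c) r gives r = h ρ_c/(ρ_m − ρ_c), so h (1 + ρ_c/(ρ_m − ρ_c)) = Δ, i.e. h = Δ (ρ_m − ρ_c)/ρ_m.
h = 13.4 km × 0.527/3.278 = 2.15 km.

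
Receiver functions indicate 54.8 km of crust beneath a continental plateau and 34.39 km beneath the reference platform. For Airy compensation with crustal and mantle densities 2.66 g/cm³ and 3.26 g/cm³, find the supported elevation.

3.76 km

Excess crust Δ = 54.8 km − 34.39 km = 20.41 km, split between elevation h and root r with h + r = Δ.
Airy balance ρ_c h = (ρ_m − ρ_c) r gives r = h ρ_c/(ρ_m − ρ_c), so h (1 + ρ_c/(ρ_m − ρ_c)) = Δ, i.e. h = Δ (ρ_m − ρ_c)/ρ_m.
h = 20.41 km × 0.6/3.26 = 3.76 km.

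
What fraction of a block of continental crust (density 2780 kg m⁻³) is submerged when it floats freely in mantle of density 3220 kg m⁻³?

0.863

Submerged fraction = ρ_obj/ρ_fluid = 2780/3220 = 0.863.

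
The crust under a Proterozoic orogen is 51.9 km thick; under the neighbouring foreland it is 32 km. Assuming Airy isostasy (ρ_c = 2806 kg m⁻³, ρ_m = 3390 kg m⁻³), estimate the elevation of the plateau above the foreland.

3.43 km

Excess crust Δ = 51.9 km − 32 km = 19.9 km, split between elevation h and root r with h + r = Δ.
Airy balance ρ_c h = (ρ_m − ρ_c) r gives r = h ρ_c/(ρ_m − ρ_c), so h (1 + ρ_c/(ρ_m − ρ_c)) = Δ, i.e. h = Δ (ρ_m − ρ_c)/ρ_m.
h = 19.9 km × 584/3390 = 3.43 km.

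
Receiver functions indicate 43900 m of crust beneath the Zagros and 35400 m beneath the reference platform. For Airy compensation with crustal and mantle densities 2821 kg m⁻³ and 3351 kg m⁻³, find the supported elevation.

1340 m

Excess crust Δ = 43900 m − 35400 m = 8500 m, split between elevation h and root r with h + r = Δ.
Airy balance ρ_c h = (ρ_m − ρ_c) r gives r = h ρ_c/(ρ_m − ρ_c), so h (1 + ρ_c/(ρ_m − ρ_c)) = Δ, i.e. h = Δ (ρ_m − ρ_c)/ρ_m.
h = 8500 m × 530/3351 = 1340 m.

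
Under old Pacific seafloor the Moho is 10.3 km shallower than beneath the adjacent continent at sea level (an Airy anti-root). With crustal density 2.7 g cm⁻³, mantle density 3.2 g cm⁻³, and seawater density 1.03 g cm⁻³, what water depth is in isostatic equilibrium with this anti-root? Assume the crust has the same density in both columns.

3.08 km

Replacing a thickness d of crust by seawater at the top must be balanced by replacing crust with mantle at the base: d (ρ_c − ρ_w) = a (ρ_m − ρ_c).
d = a (ρ_m − ρ_c)/(ρ_c − ρ_w) = 10.3 km × 0.5/1.67 = 3.08 km.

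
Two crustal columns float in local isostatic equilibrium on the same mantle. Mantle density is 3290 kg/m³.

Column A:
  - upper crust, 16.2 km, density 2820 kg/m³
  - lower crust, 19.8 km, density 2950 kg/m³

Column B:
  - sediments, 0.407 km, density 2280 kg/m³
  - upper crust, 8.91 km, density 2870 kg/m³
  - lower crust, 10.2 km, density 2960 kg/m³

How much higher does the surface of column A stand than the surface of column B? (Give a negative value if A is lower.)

2.07 km

For any compensation level in the mantle, the mantle terms cancel and isostasy reduces to e = (Σt_A − Σt_B) − (Σ(ρt)_A − Σ(ρt)_B) / ρ_m.
Σt_A = 36 km; Σt_B = 19.517 km; Σ(ρt)_A = 104094; Σ(ρt)_B = 56691.66 (in km·kg/m³).
e = (36 − 19.517) − (104094 − 56691.66) / 3290 = 2.07 km.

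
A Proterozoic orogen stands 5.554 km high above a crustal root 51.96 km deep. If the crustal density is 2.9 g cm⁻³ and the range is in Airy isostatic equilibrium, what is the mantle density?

3.21 g cm⁻³

Airy balance: ρ_c h = (ρ_m − ρ_c) r → ρ_m = ρ_c (1 + h/r).
ρ_m = 2.9 × (1 + 5.554 km/51.96 km) = 3.21 g cm⁻³.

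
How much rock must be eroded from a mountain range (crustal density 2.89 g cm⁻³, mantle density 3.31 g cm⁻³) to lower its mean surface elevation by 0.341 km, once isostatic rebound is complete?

Net drop Δ = e − u = e − e ρ_c/ρ_m = e (ρ_m − ρ_c)/ρ_m.
e = Δ ρ_m/(ρ_m − ρ_c) = 0.341 km × 3.31/0.42 = 2.69 km.

2.69 km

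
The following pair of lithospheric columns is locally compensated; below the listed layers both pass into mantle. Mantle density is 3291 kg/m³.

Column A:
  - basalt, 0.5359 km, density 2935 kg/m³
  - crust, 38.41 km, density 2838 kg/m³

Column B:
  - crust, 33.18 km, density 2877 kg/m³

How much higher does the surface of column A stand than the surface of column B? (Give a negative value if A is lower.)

For any compensation level in the mantle, the mantle terms cancel and isostasy reduces to e = (Σt_A − Σt_B) − (Σ(ρt)_A − Σ(ρt)_B) / ρ_m.
Σt_A = 38.9459 km; Σt_B = 33.18 km; Σ(ρt)_A = 110580.447; Σ(ρt)_B = 95458.86 (in km·kg/m³).
e = (38.9459 − 33.18) − (110580.447 − 95458.86) / 3291 = 1.17 km.

1.17 km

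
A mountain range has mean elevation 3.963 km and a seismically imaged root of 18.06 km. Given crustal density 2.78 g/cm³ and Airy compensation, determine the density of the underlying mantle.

Airy balance: ρ_c h = (ρ_m − ρ_c) r → ρ_m = ρ_c (1 + h/r).
ρ_m = 2.78 × (1 + 3.963 km/18.06 km) = 3.39 g/cm³.

3.39 g/cm³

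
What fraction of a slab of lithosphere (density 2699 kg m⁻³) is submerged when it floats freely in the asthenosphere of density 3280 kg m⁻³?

Submerged fraction = ρ_obj/ρ_fluid = 2699/3280 = 82.3%.

82.3%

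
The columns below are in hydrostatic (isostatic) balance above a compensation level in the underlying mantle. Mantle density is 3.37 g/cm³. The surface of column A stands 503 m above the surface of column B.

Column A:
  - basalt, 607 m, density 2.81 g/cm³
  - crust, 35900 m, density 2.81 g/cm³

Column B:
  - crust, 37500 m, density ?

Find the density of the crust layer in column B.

2.87 g/cm³

Take the compensation level at the base of the deeper column (depth z_c below the surface of column A) and equate Σ ρ_i t_i down to z_c; mantle fills any gap and the z_c terms cancel.
Column A: 607×2.81 + 35900×2.81 + (z_c − 36507)×3.37
Column B: 503×0 + 37500×ρ + (z_c − 503 − 37500)×3.37
The z_c×3.37 term appears on both sides and cancels. Collect the known terms of each column as K = Σ(ρt)_known − 3.37 × (depth of known layers): K_A = 102584.67 − 3.37×36507 = −20443.92; K_B = 0 − 3.37×(503 + 37500) = −128070.11.
Balance: K_A = K_B + 37500×ρ, so ρ = (K_A − K_B)/37500 = 107626/37500 = 2.87 g/cm³.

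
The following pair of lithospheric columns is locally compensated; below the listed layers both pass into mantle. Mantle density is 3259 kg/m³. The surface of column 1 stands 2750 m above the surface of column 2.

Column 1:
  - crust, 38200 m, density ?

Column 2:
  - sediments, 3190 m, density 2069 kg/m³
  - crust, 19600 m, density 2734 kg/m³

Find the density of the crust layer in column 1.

Take the compensation level at the base of the deeper column (depth z_c below the surface of column 1) and equate Σ ρ_i t_i down to z_c; mantle fills any gap and the z_c terms cancel.
Column 1: 38200×ρ + (z_c − 38200)×3259
Column 2: 2750×0 + 3190×2069 + 19600×2734 + (z_c − 2750 − 22790)×3259
The z_c×3259 term appears on both sides and cancels. Collect the known terms of each column as K = Σ(ρt)_known − 3259 × (depth of known layers): K_1 = 0 − 3259×38200 = −124493800; K_2 = 60186510 − 3259×(2750 + 22790) = −23048350.
Balance: K_1 + 38200×ρ = K_2, so ρ = (K_2 − K_1)/38200 = 101445000/38200 = 2660 kg/m³.

2660 kg/m³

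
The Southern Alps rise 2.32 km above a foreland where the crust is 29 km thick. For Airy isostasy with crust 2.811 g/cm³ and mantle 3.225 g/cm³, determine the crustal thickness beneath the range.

47.1 km

Root depth r = h ρ_c / (ρ_m − ρ_c) = 2.32 km × 2.811 / 0.414 = 15.75 km.
Total thickness = T + h + r = 29 km + 2.32 km + 15.75 km = 47.1 km.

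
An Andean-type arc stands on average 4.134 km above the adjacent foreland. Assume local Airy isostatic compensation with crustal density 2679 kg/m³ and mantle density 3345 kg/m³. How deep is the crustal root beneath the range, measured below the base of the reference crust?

By Archimedes' principle applied to the lithosphere: the weight of the topography is balanced by the buoyancy of the root, ρ_c h = (ρ_m − ρ_c) r.
r = h · ρ_c / (ρ_m − ρ_c) = 4.134 km × 2679 / (3345 − 2679) = 16.6 km.

16.6 km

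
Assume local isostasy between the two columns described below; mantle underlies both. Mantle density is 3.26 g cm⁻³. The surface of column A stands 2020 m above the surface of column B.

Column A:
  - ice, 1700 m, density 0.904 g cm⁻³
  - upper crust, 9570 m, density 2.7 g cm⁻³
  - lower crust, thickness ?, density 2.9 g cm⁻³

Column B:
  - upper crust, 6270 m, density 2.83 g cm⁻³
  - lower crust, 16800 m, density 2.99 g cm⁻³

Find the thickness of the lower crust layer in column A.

Take the compensation level at the base of the deeper column (depth z_c below the surface of column A) and equate Σ ρ_i t_i down to z_c; mantle fills any gap and the z_c terms cancel.
Column A: 1700×0.904 + 9570×2.7 + x×2.9 + (z_c − 11270 − x)×3.26
Column B: 2020×0 + 6270×2.83 + 16800×2.99 + (z_c − 2020 − 23070)×3.26
The z_c×3.26 term appears on both sides and cancels. Collect the known terms of each column as K = Σ(ρt)_known − 3.26 × (depth of known layers): K_A = 27375.8 − 3.26×11270 = −9364.4; K_B = 67976.1 − 3.26×(2020 + 23070) = −13817.3.
Balance: K_A − x×(3.26 − 2.9) = K_B, so x = (K_A − K_B)/(3.26 − 2.9) = 4452.9/0.36 = 12400 m.

12400 m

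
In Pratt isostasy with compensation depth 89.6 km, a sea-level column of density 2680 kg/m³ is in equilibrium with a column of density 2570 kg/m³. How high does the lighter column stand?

3.84 km

ρ_ref D = ρ (D + h) → h = D (ρ_ref − ρ)/ρ.
h = 89.6 km × (2680 − 2570)/2570 = 3.84 km.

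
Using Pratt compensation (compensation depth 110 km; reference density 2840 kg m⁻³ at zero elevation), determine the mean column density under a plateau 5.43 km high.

2710 kg m⁻³

Pratt balance: ρ_ref D = ρ (D + h).
ρ = ρ_ref D/(D + h) = 2840 × 110 km/(110 km + 5.43 km) = 2710 kg m⁻³.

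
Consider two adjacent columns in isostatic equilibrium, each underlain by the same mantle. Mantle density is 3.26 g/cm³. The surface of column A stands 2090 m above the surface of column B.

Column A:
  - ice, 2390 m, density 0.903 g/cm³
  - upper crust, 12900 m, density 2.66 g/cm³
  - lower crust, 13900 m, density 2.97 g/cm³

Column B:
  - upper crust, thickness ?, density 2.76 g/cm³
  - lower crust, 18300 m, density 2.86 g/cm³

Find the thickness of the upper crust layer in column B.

Take the compensation level at the base of the deeper column (depth z_c below the surface of column A) and equate Σ ρ_i t_i down to z_c; mantle fills any gap and the z_c terms cancel.
Column A: 2390×0.903 + 12900×2.66 + 13900×2.97 + (z_c − 29190)×3.26
Column B: 2090×0 + x×2.76 + 18300×2.86 + (z_c − 2090 − 18300 − x)×3.26
The z_c×3.26 term appears on both sides and cancels. Collect the known terms of each column as K = Σ(ρt)_known − 3.26 × (depth of known layers): K_A = 77755.17 − 3.26×29190 = −17404.23; K_B = 52338 − 3.26×(2090 + 18300) = −14133.4.
Balance: K_A = K_B − x×(3.26 − 2.76), so x = (K_B − K_A)/(3.26 − 2.76) = 3270.83/0.5 = 6540 m.

6540 m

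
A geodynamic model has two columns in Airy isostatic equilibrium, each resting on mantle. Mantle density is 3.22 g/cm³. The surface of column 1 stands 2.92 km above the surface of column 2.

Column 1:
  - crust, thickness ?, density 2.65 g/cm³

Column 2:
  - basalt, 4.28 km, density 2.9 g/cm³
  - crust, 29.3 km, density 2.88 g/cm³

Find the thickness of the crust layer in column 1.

Take the compensation level at the base of the deeper column (depth z_c below the surface of column 1) and equate Σ ρ_i t_i down to z_c; mantle fills any gap and the z_c terms cancel.
Column 1: x×2.65 + (z_c − 0 − x)×3.22
Column 2: 2.92×0 + 4.28×2.9 + 29.3×2.88 + (z_c − 2.92 − 33.58)×3.22
The z_c×3.22 term appears on both sides and cancels. Collect the known terms of each column as K = Σ(ρt)_known − 3.22 × (depth of known layers): K_1 = 0 − 3.22×0 = 0; K_2 = 96.796 − 3.22×(2.92 + 33.58) = −20.734.
Balance: K_1 − x×(3.22 − 2.65) = K_2, so x = (K_1 − K_2)/(3.22 − 2.65) = 20.734/0.57 = 36.4 km.

36.4 km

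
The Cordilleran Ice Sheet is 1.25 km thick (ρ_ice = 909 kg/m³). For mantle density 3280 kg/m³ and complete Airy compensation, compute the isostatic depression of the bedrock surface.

0.346 km

Balancing pressure at the compensation depth: the ice load ρ_ice t is balanced by mantle displaced below, ρ_m s.
s = t ρ_ice / ρ_m = 1.25 km × 909/3280 = 0.346 km.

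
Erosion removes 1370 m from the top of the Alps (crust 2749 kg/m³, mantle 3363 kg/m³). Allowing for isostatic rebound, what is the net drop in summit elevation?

Rebound u = e ρ_c/ρ_m = 1370 m × 2749/3363 = 1120 m.
Net surface drop = e − u = 1370 m − 1120 m = e (ρ_m − ρ_c)/ρ_m = 250 m.

250 m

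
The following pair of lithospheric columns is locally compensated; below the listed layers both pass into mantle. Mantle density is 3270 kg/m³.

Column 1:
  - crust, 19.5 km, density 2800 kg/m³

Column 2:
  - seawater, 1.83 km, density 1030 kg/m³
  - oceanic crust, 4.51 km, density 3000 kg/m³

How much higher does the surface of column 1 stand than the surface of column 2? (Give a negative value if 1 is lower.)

For any compensation level in the mantle, the mantle terms cancel and isostasy reduces to e = (Σt_1 − Σt_2) − (Σ(ρt)_1 − Σ(ρt)_2) / ρ_m.
Σt_1 = 19.5 km; Σt_2 = 6.34 km; Σ(ρt)_1 = 54600; Σ(ρt)_2 = 15414.9 (in km·kg/m³).
e = (19.5 − 6.34) − (54600 − 15414.9) / 3270 = 1.18 km.

1.18 km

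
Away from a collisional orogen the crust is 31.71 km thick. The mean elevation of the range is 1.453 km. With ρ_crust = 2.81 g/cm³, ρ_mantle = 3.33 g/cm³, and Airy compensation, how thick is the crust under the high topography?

Root depth r = h ρ_c / (ρ_m − ρ_c) = 1.453 km × 2.81 / 0.52 = 7.852 km.
Total thickness = T + h + r = 31.71 km + 1.453 km + 7.852 km = 41 km.

41 km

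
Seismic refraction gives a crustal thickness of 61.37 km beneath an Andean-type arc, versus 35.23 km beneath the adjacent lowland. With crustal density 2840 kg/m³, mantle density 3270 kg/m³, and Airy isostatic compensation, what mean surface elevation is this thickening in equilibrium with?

Excess crust Δ = 61.37 km − 35.23 km = 26.14 km, split between elevation h and root r with h + r = Δ.
Airy balance ρ_c h = (ρ_m − ρ_c) r gives r = h ρ_c/(ρ_m − ρ_c), so h (1 + ρ_c/(ρ_m − ρ_c)) = Δ, i.e. h = Δ (ρ_m − ρ_c)/ρ_m.
h = 26.14 km × 430/3270 = 3.44 km.

3.44 km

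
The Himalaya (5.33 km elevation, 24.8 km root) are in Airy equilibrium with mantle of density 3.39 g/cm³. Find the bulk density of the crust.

ρ_c h = (ρ_m − ρ_c) r → ρ_c (h + r) = ρ_m r → ρ_c = ρ_m r / (h + r).
ρ_c = 3.39 × 24.8 km / (5.33 km + 24.8 km) = 2.79 g/cm³.

2.79 g/cm³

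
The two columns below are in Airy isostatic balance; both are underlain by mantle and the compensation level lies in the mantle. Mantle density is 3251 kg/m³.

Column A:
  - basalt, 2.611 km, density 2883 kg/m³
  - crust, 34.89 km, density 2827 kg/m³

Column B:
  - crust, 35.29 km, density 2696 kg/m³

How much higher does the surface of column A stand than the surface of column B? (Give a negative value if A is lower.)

For any compensation level in the mantle, the mantle terms cancel and isostasy reduces to e = (Σt_A − Σt_B) − (Σ(ρt)_A − Σ(ρt)_B) / ρ_m.
Σt_A = 37.501 km; Σt_B = 35.29 km; Σ(ρt)_A = 106161.543; Σ(ρt)_B = 95141.84 (in km·kg/m³).
e = (37.501 − 35.29) − (106161.543 − 95141.84) / 3251 = −1.18 km.

−1.18 km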